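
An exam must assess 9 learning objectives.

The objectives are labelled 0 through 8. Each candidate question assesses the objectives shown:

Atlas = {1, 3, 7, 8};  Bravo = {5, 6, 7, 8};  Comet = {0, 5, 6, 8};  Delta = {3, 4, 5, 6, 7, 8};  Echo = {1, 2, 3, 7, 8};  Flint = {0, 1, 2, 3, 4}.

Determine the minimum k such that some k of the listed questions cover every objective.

2

Take {Delta, Flint}. Their union is {0, 1, 2, 3, 4, 5, 6, 7, 8}, which is all 9 objectives.
No single question has all 9 objectives (the largest, Delta, has 6), so 2 is optimal.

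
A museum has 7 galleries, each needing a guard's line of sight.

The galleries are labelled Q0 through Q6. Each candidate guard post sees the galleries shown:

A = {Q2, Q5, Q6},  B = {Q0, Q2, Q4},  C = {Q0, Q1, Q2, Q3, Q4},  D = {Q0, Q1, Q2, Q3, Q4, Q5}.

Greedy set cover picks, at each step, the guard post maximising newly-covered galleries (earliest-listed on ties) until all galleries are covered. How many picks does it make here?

Greedy: pick D (covers 6 new) → pick A (covers 1 new). Total picks: 2.

2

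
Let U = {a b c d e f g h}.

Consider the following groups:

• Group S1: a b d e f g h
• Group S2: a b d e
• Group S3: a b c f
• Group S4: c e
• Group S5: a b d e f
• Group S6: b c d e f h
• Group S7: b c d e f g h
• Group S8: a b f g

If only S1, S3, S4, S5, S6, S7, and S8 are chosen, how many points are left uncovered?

0

Union of S1, S3, S4, S5, S6, S7, S8 = {a, b, c, d, e, f, g, h} — that's every point, so 0 are uncovered.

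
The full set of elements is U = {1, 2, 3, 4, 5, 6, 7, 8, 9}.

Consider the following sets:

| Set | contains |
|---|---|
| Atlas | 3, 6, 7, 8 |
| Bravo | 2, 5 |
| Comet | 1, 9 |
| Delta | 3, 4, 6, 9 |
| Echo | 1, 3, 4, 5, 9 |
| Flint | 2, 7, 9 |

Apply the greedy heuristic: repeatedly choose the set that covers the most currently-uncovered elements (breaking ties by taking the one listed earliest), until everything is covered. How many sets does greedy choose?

Greedy: pick Echo (covers 5 new) → pick Atlas (covers 3 new) → pick Bravo (covers 1 new). Total picks: 3.

3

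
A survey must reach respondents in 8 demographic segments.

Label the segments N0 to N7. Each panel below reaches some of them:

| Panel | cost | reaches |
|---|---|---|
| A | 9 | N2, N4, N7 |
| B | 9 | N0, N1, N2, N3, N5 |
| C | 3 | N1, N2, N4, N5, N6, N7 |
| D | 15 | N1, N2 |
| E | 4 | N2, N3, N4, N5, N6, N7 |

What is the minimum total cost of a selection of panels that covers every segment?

B, C together cover every segment (B ∪ C = {N0, N1, N2, N3, N4, N5, N6, N7}); total cost 9 + 3 = 12.
The greedy pick C, E, B costs 16; no covering selection beats 12.

12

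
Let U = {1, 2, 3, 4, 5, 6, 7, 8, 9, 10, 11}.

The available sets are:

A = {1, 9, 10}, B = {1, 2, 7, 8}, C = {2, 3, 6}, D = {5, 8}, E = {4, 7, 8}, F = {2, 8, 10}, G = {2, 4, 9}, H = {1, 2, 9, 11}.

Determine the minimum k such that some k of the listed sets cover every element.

5

C, D, E, F, and H cover everything between them: the union {1, 2, 3, 4, 5, 6, 7, 8, 9, 10, 11} is all of U.
No 4 of the 8 sets cover everything (all 70 combinations miss at least one element), so 5 is optimal.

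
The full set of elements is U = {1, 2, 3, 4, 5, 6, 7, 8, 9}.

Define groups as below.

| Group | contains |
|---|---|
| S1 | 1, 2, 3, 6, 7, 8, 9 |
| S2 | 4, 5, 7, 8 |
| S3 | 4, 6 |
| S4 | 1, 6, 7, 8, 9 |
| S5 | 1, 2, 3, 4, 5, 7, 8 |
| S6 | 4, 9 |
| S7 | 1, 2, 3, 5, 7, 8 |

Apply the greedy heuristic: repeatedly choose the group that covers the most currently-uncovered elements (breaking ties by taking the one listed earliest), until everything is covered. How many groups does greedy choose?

2

Greedy: pick S1 (covers 7 new) → pick S2 (covers 2 new). Total picks: 2.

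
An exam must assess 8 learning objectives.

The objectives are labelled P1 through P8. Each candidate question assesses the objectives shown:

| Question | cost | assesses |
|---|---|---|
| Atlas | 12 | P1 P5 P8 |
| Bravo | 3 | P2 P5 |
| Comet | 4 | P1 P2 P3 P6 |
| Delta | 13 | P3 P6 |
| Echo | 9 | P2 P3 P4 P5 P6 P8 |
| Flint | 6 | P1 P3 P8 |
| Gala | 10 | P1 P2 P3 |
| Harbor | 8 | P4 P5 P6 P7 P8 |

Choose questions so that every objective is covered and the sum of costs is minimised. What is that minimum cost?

Comet, Harbor together cover every objective (Comet ∪ Harbor = {P1, P2, P3, P4, P5, P6, P7, P8}); total cost 4 + 8 = 12.
No covering selection has total cost below 12.

12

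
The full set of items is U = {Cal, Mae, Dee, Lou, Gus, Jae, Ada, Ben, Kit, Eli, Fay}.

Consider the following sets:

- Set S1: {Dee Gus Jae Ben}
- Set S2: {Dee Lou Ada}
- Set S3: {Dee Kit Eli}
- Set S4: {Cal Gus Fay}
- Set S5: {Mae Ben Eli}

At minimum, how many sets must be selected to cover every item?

5

S1 and S2 and S3 and S4 and S5 together: S1 ∪ S2 ∪ S3 ∪ S4 ∪ S5 = {Cal, Mae, Dee, Lou, Gus, Jae, Ada, Ben, Kit, Eli, Fay} — every item is covered.
Only S1 contains Jae, so S1 is forced; the remaining 7 items need at least 4 more sets (each remaining set adds at most 2) — so at least 5 sets are needed, and 5 is optimal.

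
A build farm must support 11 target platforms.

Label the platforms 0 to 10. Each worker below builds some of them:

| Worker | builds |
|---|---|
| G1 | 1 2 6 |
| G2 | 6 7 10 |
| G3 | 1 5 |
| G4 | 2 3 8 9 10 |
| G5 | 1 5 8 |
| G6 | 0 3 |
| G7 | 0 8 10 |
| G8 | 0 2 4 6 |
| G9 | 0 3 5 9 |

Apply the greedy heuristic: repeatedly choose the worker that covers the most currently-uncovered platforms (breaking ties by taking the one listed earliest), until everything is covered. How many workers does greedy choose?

4

Greedy: pick G4 (covers 5 new) → pick G8 (covers 3 new) → pick G3 (covers 2 new) → pick G2 (covers 1 new). Total picks: 4.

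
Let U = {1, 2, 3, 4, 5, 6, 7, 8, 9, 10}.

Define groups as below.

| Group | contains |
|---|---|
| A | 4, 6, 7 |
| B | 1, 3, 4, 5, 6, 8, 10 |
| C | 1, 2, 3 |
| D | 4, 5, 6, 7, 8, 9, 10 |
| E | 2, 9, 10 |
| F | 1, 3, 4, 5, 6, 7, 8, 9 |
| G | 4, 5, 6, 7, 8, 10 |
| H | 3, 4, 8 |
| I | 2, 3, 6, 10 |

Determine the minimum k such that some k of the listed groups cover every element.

2

C and D cover everything between them: the union {1, 2, 3, 4, 5, 6, 7, 8, 9, 10} is all of U.
No single group has all 10 elements (the largest, F, has 8), so 2 is optimal.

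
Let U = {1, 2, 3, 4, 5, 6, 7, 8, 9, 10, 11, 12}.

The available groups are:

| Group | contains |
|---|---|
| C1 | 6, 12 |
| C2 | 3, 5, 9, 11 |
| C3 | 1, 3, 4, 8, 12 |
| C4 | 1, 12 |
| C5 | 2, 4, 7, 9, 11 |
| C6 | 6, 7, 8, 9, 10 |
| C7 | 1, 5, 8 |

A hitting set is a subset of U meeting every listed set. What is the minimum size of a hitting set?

H = {1, 9, 12} meets every group (each contains at least one member of H), and |H| = 3.
The groups C1, C5, C7 are pairwise disjoint, so any hitting set needs a separate item for each — at least 3. Hence 3 is optimal.

3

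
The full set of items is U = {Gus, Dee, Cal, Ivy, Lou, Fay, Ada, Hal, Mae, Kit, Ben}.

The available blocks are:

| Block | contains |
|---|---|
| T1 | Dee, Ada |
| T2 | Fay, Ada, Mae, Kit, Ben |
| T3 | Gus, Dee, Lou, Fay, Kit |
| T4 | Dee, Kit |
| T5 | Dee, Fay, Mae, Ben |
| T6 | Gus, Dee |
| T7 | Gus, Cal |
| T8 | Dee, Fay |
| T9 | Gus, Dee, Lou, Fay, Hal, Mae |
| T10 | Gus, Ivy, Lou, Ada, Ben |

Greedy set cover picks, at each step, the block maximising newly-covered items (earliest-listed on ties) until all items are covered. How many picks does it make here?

Greedy: pick T9 (covers 6 new) → pick T2 (covers 3 new) → pick T7 (covers 1 new) → pick T10 (covers 1 new). Total picks: 4.

4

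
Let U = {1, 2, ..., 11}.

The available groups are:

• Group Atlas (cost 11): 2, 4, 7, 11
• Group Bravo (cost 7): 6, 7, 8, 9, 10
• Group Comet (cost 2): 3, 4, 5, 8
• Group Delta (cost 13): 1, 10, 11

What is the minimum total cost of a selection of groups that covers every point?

33

Atlas, Bravo, Comet, Delta together cover every point (Atlas ∪ Bravo ∪ Comet ∪ Delta = {1, 2, 3, 4, 5, 6, 7, 8, 9, 10, 11}); total cost 11 + 7 + 2 + 13 = 33.
No covering selection has total cost below 33.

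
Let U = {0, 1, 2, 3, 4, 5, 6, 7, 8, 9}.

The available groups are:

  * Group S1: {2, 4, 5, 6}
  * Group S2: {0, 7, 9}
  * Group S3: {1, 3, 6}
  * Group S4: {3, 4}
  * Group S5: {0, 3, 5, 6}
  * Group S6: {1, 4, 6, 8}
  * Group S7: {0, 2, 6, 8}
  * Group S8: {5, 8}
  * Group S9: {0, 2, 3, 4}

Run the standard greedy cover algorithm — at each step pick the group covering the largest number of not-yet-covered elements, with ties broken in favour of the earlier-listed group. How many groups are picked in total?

4

Greedy: pick S1 (covers 4 new) → pick S2 (covers 3 new) → pick S3 (covers 2 new) → pick S6 (covers 1 new). Total picks: 4.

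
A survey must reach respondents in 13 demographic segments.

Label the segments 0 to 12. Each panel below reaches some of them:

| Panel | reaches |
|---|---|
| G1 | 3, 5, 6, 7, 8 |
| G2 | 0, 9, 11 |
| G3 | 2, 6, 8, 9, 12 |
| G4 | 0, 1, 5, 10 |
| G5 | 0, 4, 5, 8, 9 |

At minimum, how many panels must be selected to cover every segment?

G1 and G2 and G3 and G4 and G5 together: G1 ∪ G2 ∪ G3 ∪ G4 ∪ G5 = {0, 1, 2, 3, 4, 5, 6, 7, 8, 9, 10, 11, 12} — every segment is covered.
No 4 of the 5 panels cover everything (all 5 combinations miss at least one segment), so 5 is optimal.

5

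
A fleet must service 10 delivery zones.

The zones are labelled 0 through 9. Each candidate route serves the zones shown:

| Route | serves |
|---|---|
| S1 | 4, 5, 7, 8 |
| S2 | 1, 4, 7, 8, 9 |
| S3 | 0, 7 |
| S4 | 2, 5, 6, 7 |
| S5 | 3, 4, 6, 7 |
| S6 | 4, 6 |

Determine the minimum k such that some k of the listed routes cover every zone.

4

Take {S2, S3, S4, S5}. Their union is {0, 1, 2, 3, 4, 5, 6, 7, 8, 9}, which is all 10 zones.
No 3 of the 6 routes cover everything (all 20 combinations miss at least one zone), so 4 is optimal.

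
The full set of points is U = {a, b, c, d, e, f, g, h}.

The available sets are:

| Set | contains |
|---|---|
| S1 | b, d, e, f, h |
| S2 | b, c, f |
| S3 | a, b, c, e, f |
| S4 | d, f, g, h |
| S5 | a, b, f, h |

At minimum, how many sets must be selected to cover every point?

2

S3 and S4 together: S3 ∪ S4 = {a, b, c, d, e, f, g, h} — every point is covered.
No single set has all 8 points (the largest, S1, has 5), so 2 is optimal.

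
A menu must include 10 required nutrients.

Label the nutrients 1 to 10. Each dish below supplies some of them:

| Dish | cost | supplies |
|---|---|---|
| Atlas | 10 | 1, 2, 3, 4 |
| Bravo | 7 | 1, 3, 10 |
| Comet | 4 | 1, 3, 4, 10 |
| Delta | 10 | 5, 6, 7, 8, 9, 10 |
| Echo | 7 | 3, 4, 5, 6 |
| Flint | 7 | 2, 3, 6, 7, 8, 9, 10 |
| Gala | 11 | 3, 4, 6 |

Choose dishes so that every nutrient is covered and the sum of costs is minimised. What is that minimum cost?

18

Comet, Echo, Flint together cover every nutrient (Comet ∪ Echo ∪ Flint = {1, 2, 3, 4, 5, 6, 7, 8, 9, 10}); total cost 4 + 7 + 7 = 18.
No covering selection has total cost below 18.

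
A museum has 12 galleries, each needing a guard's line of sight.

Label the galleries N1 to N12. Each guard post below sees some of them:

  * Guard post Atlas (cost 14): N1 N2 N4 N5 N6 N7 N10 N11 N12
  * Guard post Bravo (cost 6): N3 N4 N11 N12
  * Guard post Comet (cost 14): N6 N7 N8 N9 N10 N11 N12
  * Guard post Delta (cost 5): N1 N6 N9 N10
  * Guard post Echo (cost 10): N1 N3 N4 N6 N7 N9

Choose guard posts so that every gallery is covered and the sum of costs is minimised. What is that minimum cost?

Atlas, Bravo, Comet together cover every gallery (Atlas ∪ Bravo ∪ Comet = {N1, N2, N3, N4, N5, N6, N7, N8, N9, N10, N11, N12}); total cost 14 + 6 + 14 = 34.
The greedy pick Delta, Bravo, Atlas, Comet costs 39; no covering selection beats 34.

34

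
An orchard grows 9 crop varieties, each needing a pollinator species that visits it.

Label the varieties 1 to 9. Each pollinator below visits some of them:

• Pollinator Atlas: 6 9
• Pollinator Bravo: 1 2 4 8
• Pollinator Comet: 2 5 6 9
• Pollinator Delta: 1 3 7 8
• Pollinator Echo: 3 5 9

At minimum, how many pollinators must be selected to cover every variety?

3

Bravo and Comet and Delta together: Bravo ∪ Comet ∪ Delta = {1, 2, 3, 4, 5, 6, 7, 8, 9} — every variety is covered.
Each pollinator has at most 4 varieties, and 2·4 = 8 < 9 — so at least 3 pollinators are needed, and 3 is optimal.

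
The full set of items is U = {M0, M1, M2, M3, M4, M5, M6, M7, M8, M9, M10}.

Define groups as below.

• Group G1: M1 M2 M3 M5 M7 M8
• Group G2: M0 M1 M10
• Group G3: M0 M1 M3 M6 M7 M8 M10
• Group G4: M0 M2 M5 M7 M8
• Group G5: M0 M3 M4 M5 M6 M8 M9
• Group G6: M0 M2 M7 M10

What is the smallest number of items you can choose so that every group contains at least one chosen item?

Take H = {M0, M2}. Each listed group contains at least one of these, so H is a hitting set of size 2.
No single item lies in every group, so at least 2 are needed and 2 is optimal.

2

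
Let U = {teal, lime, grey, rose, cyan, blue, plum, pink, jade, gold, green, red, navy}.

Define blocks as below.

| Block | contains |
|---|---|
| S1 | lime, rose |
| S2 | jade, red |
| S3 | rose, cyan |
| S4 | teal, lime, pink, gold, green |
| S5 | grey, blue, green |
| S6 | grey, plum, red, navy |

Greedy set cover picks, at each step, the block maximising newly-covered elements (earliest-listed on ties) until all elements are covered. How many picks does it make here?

5

Greedy: pick S4 (covers 5 new) → pick S6 (covers 4 new) → pick S3 (covers 2 new) → pick S2 (covers 1 new) → pick S5 (covers 1 new). Total picks: 5.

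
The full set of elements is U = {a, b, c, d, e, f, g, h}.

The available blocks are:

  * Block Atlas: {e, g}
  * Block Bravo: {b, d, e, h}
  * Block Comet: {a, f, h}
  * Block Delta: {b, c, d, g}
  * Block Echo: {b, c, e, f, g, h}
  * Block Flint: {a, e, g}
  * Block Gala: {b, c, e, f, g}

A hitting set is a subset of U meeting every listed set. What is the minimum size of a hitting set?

Take T = {g, h}. Each listed block contains at least one of these, so T is a hitting set of size 2.
The blocks Comet, Delta are pairwise disjoint, so any hitting set needs a separate element for each — at least 2. Hence 2 is optimal.

2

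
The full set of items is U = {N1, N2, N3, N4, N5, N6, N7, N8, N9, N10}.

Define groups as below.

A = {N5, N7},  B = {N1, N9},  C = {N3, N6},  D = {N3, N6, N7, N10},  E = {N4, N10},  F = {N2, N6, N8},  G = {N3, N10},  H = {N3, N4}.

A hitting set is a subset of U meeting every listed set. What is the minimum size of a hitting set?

5

T = {N1, N3, N4, N5, N6} meets every group (each contains at least one member of T), and |T| = 5.
No choice of 4 items meets every group, so 5 is the minimum.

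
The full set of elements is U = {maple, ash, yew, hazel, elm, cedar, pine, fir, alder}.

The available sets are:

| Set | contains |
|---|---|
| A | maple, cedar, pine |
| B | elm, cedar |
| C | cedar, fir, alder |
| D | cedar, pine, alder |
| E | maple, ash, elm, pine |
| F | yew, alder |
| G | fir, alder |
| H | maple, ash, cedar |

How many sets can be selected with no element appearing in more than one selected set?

B, F are pairwise disjoint (B={elm,cedar}; F={yew,alder}).
Every remaining set overlaps one of these, and no 3 of the listed sets are pairwise disjoint, so 2 is the maximum.

2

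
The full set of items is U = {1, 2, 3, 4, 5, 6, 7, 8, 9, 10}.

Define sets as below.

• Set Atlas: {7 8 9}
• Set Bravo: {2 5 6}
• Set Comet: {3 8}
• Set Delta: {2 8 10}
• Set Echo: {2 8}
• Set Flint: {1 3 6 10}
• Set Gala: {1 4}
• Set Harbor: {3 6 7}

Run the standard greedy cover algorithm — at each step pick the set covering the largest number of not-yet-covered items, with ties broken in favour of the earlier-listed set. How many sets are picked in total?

Greedy: pick Flint (covers 4 new) → pick Atlas (covers 3 new) → pick Bravo (covers 2 new) → pick Gala (covers 1 new). Total picks: 4.

4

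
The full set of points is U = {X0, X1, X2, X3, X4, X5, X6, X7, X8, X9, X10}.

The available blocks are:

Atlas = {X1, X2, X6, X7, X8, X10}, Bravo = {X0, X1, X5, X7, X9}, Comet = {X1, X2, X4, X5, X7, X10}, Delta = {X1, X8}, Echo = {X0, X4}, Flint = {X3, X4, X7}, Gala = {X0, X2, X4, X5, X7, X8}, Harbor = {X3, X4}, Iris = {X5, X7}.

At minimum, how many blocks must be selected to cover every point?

Take {Atlas, Bravo, Flint}. Their union is {X0, X1, X2, X3, X4, X5, X6, X7, X8, X9, X10}, which is all 11 points.
Only Atlas contains X6, so Atlas is forced; the remaining 5 points need at least 2 more blocks (each remaining block adds at most 3) — so at least 3 blocks are needed, and 3 is optimal.

3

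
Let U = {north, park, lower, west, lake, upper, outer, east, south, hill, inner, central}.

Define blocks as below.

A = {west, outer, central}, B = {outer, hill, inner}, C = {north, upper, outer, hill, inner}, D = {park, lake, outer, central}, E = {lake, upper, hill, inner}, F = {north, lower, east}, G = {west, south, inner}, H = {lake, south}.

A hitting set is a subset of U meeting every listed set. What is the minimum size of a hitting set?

4

T = {lower, lake, outer, inner} meets every block (each contains at least one member of T), and |T| = 4.
No choice of 3 elements meets every block, so 4 is the minimum.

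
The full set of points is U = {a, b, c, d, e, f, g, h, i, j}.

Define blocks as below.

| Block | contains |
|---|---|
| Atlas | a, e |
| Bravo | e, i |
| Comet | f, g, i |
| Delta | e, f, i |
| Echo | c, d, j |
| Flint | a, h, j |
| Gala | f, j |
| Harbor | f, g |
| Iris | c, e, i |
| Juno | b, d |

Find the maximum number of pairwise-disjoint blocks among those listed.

Bravo, Flint, Harbor, Juno are pairwise disjoint (Bravo={e,i}; Flint={a,h,j}; Harbor={f,g}; Juno={b,d}).
Every remaining block overlaps one of these, and no 5 of the listed blocks are pairwise disjoint, so 4 is the maximum.

4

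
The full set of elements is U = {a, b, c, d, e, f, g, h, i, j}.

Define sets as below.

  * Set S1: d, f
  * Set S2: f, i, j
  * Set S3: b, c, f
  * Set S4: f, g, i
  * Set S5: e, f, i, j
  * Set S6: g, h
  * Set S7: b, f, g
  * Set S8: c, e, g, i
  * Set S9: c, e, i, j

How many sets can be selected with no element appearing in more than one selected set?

S1, S6, S9 are pairwise disjoint (S1={d,f}; S6={g,h}; S9={c,e,i,j}).
Every remaining set overlaps one of these, and no 4 of the listed sets are pairwise disjoint, so 3 is the maximum.

3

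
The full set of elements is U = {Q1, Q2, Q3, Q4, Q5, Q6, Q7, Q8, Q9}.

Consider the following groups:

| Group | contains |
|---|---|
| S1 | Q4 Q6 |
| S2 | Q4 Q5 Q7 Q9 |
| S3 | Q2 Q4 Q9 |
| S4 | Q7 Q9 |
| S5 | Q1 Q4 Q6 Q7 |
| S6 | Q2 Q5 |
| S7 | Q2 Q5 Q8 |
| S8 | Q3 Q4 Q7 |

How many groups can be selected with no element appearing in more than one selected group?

S1, S4, S7 are pairwise disjoint (S1={Q4,Q6}; S4={Q7,Q9}; S7={Q2,Q5,Q8}).
Every remaining group overlaps one of these, and no 4 of the listed groups are pairwise disjoint, so 3 is the maximum.

3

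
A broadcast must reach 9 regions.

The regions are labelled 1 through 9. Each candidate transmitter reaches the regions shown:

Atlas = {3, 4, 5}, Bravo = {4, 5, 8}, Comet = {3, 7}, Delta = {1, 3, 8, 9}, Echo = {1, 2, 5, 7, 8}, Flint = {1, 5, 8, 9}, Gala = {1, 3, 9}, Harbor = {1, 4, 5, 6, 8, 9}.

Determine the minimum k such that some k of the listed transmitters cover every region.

Take {Comet, Echo, Harbor}. Their union is {1, 2, 3, 4, 5, 6, 7, 8, 9}, which is all 9 regions.
Only Echo contains 2, so Echo is forced; the remaining 4 regions need at least 2 more transmitters (each remaining transmitter adds at most 3) — so at least 3 transmitters are needed, and 3 is optimal.

3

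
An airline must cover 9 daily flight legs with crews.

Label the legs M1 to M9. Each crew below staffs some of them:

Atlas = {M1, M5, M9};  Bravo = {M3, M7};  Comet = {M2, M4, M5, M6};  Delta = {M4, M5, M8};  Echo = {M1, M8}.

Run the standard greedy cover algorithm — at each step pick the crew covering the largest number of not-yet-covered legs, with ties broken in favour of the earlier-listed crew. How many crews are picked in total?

4

Greedy: pick Comet (covers 4 new) → pick Atlas (covers 2 new) → pick Bravo (covers 2 new) → pick Delta (covers 1 new). Total picks: 4.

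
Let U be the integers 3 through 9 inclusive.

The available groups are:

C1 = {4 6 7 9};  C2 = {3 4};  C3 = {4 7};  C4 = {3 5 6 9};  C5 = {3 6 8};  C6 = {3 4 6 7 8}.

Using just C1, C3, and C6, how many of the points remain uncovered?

Union of C1, C3, C6 = {3, 4, 6, 7, 8, 9}.
Not covered: 5 — 1 point.

1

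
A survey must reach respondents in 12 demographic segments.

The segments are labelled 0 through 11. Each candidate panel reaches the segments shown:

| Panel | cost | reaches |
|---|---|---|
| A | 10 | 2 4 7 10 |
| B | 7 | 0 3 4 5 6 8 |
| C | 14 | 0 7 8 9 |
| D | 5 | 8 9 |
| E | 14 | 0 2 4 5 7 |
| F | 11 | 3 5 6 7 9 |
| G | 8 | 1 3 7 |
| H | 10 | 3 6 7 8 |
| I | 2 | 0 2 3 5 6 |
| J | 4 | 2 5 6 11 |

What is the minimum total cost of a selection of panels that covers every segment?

29

A, D, G, I, J together cover every segment (A ∪ D ∪ G ∪ I ∪ J = {0, 1, 2, 3, 4, 5, 6, 7, 8, 9, 10, 11}); total cost 10 + 5 + 8 + 2 + 4 = 29.
No covering selection has total cost below 29.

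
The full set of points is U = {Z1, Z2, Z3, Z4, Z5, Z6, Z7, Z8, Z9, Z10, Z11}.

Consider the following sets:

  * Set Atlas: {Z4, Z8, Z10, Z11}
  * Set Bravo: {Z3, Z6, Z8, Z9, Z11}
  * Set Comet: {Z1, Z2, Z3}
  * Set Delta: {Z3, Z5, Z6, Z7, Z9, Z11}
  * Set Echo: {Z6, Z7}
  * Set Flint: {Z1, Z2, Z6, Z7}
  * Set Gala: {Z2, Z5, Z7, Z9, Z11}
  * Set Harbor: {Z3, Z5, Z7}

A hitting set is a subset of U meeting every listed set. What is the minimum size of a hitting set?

The 3 points {Z3, Z7, Z8} hit every set.
The sets Atlas, Comet, Echo are pairwise disjoint, so any hitting set needs a separate point for each — at least 3. Hence 3 is optimal.

3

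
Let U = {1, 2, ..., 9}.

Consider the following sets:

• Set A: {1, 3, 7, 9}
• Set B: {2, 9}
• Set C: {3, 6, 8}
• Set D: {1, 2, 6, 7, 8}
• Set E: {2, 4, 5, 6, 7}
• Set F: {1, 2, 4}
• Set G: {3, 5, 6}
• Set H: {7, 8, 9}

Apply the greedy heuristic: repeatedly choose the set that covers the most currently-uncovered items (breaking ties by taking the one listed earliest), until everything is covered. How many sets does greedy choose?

Greedy: pick D (covers 5 new) → pick A (covers 2 new) → pick E (covers 2 new). Total picks: 3.

3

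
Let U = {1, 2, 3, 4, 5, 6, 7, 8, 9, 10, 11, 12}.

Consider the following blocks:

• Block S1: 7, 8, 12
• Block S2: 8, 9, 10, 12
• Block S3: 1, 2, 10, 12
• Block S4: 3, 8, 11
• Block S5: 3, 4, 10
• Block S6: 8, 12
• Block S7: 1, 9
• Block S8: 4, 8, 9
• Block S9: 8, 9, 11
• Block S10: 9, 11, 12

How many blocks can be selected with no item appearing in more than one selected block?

S1, S5, S7 are pairwise disjoint (S1={7,8,12}; S5={3,4,10}; S7={1,9}).
Every remaining block overlaps one of these, and no 4 of the listed blocks are pairwise disjoint, so 3 is the maximum.

3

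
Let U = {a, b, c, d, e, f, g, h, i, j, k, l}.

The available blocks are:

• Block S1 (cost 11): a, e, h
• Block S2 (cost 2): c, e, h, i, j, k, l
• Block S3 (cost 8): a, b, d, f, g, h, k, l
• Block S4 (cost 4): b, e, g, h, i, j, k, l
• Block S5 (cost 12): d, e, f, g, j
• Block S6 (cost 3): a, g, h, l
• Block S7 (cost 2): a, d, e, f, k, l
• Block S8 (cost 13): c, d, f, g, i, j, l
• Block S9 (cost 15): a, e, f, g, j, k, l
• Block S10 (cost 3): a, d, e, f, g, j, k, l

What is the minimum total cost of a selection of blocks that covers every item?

S2, S4, S7 together cover every item (S2 ∪ S4 ∪ S7 = {a, b, c, d, e, f, g, h, i, j, k, l}); total cost 2 + 4 + 2 = 8.
No covering selection has total cost below 8.

8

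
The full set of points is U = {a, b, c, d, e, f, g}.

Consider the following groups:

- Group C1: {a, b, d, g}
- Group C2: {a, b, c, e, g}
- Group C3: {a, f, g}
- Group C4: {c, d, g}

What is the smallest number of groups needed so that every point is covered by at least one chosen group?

3

C2 and C3 and C4 together: C2 ∪ C3 ∪ C4 = {a, b, c, d, e, f, g} — every point is covered.
Only C2 contains e, so C2 is forced; the remaining 2 points need at least 2 more groups (each remaining group adds at most 1) — so at least 3 groups are needed, and 3 is optimal.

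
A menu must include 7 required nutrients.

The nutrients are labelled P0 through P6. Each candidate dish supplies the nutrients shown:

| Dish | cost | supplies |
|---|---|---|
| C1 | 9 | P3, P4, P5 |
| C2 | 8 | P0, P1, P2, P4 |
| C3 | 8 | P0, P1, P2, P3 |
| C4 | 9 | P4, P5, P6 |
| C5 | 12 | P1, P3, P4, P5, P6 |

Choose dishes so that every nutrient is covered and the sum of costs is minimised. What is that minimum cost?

C3, C4 together cover every nutrient (C3 ∪ C4 = {P0, P1, P2, P3, P4, P5, P6}); total cost 8 + 9 = 17.
The greedy pick C2, C5 costs 20; no covering selection beats 17.

17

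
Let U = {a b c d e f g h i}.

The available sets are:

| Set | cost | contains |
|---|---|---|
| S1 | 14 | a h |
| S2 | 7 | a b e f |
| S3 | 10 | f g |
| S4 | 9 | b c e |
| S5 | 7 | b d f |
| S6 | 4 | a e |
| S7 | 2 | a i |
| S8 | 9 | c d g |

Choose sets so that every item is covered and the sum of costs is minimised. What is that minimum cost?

S1, S2, S7, S8 together cover every item (S1 ∪ S2 ∪ S7 ∪ S8 = {a, b, c, d, e, f, g, h, i}); total cost 14 + 7 + 2 + 9 = 32.
No covering selection has total cost below 32.

32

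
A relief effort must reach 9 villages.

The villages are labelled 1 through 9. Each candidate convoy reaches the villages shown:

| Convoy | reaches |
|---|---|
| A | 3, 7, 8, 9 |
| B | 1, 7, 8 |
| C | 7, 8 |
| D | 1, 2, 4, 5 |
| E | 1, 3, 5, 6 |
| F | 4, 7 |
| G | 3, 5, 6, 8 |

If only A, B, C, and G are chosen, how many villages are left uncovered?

2

Union of A, B, C, G = {1, 3, 5, 6, 7, 8, 9}.
Not covered: 2, 4 — 2 villages.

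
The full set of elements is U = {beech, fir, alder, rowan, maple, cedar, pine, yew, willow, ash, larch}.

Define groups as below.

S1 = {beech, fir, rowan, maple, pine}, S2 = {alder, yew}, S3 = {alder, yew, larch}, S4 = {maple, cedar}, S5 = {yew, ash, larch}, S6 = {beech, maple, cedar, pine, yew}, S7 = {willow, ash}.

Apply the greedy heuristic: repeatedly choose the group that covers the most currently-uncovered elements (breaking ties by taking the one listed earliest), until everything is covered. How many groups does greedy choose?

Greedy: pick S1 (covers 5 new) → pick S3 (covers 3 new) → pick S7 (covers 2 new) → pick S4 (covers 1 new). Total picks: 4.

4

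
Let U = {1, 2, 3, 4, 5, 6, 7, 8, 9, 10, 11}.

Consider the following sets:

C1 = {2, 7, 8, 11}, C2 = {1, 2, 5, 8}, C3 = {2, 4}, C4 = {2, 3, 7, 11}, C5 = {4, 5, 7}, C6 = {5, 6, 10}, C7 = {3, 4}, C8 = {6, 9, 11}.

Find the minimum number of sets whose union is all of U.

5

C1 and C2 and C6 and C7 and C8 together: C1 ∪ C2 ∪ C6 ∪ C7 ∪ C8 = {1, 2, 3, 4, 5, 6, 7, 8, 9, 10, 11} — every item is covered.
No 4 of the 8 sets cover everything (all 70 combinations miss at least one item), so 5 is optimal.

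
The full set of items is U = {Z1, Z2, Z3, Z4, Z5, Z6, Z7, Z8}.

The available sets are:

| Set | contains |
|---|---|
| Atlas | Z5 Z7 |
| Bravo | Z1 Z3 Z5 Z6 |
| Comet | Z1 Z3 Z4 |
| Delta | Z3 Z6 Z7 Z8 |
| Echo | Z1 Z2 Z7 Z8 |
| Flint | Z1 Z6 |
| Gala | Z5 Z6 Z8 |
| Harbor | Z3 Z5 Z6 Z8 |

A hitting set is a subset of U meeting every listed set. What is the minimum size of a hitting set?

3

H = {Z1, Z5, Z7} meets every set (each contains at least one member of H), and |H| = 3.
No choice of 2 items meets every set, so 3 is the minimum.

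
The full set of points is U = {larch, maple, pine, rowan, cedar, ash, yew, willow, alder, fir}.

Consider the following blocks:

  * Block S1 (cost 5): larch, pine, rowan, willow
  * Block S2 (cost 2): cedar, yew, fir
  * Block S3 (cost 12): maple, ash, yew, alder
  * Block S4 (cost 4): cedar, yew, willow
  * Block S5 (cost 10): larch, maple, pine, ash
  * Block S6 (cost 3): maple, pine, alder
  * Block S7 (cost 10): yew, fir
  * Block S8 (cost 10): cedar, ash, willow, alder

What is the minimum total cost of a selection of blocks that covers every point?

19

S1, S2, S3 together cover every point (S1 ∪ S2 ∪ S3 = {larch, maple, pine, rowan, cedar, ash, yew, willow, alder, fir}); total cost 5 + 2 + 12 = 19.
The greedy pick S2, S6, S1, S5 costs 20; no covering selection beats 19.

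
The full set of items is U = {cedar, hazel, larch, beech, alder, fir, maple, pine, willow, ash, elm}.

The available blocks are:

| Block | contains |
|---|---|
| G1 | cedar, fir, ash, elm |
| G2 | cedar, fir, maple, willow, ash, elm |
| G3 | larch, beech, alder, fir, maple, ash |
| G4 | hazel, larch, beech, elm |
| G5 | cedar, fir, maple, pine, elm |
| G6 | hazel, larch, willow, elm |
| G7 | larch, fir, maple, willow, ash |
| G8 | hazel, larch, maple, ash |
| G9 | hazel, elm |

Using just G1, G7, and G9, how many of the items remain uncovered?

Union of G1, G7, G9 = {cedar, hazel, larch, fir, maple, willow, ash, elm}.
Not covered: beech, alder, pine — 3 items.

3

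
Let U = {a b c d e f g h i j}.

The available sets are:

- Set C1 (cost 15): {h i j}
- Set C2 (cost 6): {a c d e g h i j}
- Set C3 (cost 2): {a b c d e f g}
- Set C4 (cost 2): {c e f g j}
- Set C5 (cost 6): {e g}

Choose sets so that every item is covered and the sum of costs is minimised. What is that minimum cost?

C2, C3 together cover every item (C2 ∪ C3 = {a, b, c, d, e, f, g, h, i, j}); total cost 6 + 2 = 8.
No covering selection has total cost below 8.

8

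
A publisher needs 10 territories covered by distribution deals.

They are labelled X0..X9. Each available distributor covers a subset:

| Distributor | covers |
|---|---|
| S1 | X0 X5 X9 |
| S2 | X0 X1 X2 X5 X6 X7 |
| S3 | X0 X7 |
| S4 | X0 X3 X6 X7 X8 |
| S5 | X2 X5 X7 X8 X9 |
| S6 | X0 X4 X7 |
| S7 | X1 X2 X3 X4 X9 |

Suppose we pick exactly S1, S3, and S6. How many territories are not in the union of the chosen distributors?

Union of S1, S3, S6 = {X0, X4, X5, X7, X9}.
Not covered: X1, X2, X3, X6, X8 — 5 territories.

5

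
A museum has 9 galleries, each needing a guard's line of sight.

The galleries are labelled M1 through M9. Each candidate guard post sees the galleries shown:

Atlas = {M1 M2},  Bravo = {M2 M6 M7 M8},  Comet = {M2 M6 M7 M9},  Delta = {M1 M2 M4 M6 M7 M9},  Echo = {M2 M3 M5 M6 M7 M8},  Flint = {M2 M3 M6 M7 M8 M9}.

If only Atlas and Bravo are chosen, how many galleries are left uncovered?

4

Union of Atlas, Bravo = {M1, M2, M6, M7, M8}.
Not covered: M3, M4, M5, M9 — 4 galleries.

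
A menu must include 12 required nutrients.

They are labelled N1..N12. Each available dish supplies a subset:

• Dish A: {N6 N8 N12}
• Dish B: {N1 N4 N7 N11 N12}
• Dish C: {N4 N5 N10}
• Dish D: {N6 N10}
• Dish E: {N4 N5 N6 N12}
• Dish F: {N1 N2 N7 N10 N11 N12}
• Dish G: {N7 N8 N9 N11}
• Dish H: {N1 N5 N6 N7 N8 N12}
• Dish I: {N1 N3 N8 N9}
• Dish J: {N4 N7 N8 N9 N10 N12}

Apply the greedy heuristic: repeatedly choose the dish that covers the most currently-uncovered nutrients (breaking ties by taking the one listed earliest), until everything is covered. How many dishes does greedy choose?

3

Greedy: pick F (covers 6 new) → pick E (covers 3 new) → pick I (covers 3 new). Total picks: 3.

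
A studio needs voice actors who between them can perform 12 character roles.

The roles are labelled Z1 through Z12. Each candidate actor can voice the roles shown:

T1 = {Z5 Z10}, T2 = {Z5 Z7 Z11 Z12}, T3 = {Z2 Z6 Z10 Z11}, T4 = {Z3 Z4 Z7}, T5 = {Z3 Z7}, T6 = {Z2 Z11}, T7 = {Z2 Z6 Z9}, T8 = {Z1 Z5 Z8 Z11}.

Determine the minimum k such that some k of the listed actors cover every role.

5

Take {T2, T3, T4, T7, T8}. Their union is {Z1, Z2, Z3, Z4, Z5, Z6, Z7, Z8, Z9, Z10, Z11, Z12}, which is all 12 roles.
No 4 of the 8 actors cover everything (all 70 combinations miss at least one role), so 5 is optimal.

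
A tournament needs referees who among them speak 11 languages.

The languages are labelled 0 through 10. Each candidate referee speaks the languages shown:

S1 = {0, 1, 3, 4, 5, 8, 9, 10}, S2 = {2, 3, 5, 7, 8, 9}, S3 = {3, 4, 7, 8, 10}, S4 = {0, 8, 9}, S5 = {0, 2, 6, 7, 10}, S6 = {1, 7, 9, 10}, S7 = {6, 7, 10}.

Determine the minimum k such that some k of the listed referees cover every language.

S1 and S5 together: S1 ∪ S5 = {0, 1, 2, 3, 4, 5, 6, 7, 8, 9, 10} — every language is covered.
No single referee has all 11 languages (the largest, S1, has 8), so 2 is optimal.

2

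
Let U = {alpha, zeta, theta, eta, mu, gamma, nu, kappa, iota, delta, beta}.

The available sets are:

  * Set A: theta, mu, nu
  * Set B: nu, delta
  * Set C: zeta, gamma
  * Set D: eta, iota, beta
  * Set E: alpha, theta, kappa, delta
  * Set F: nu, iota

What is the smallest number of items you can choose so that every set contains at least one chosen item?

4

The 4 items {alpha, eta, gamma, nu} hit every set.
No choice of 3 items meets every set, so 4 is the minimum.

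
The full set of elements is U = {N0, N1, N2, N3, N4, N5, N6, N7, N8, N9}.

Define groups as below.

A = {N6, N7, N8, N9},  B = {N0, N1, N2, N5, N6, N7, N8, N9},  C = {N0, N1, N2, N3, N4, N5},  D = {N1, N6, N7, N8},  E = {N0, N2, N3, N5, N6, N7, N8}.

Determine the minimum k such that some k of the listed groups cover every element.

2

Take {B, C}. Their union is {N0, N1, N2, N3, N4, N5, N6, N7, N8, N9}, which is all 10 elements.
No single group has all 10 elements (the largest, B, has 8), so 2 is optimal.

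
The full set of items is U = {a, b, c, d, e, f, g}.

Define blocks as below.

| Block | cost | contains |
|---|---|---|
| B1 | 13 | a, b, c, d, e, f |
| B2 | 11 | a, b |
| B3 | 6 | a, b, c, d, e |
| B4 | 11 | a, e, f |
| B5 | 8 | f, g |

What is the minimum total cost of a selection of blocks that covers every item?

B3, B5 together cover every item (B3 ∪ B5 = {a, b, c, d, e, f, g}); total cost 6 + 8 = 14.
No covering selection has total cost below 14.

14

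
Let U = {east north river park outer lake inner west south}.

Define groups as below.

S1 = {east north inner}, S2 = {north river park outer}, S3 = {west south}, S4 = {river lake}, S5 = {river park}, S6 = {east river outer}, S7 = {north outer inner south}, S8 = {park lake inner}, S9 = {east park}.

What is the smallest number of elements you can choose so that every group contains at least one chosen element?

4

Take H = {east, park, lake, south}. Each listed group contains at least one of these, so H is a hitting set of size 4.
No choice of 3 elements meets every group, so 4 is the minimum.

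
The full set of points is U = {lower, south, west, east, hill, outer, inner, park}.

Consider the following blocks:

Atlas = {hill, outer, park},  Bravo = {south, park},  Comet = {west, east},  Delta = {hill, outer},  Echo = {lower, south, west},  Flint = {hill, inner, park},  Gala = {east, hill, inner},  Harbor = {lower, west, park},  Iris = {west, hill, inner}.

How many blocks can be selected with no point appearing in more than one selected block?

3

Bravo, Comet, Delta are pairwise disjoint (Bravo={south,park}; Comet={west,east}; Delta={hill,outer}).
Every remaining block overlaps one of these, and no 4 of the listed blocks are pairwise disjoint, so 3 is the maximum.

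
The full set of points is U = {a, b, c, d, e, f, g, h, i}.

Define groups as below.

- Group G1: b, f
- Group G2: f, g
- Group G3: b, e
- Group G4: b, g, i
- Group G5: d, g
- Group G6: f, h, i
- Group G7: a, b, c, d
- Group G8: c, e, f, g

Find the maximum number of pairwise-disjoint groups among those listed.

3

G3, G5, G6 are pairwise disjoint (G3={b,e}; G5={d,g}; G6={f,h,i}).
Every remaining group overlaps one of these, and no 4 of the listed groups are pairwise disjoint, so 3 is the maximum.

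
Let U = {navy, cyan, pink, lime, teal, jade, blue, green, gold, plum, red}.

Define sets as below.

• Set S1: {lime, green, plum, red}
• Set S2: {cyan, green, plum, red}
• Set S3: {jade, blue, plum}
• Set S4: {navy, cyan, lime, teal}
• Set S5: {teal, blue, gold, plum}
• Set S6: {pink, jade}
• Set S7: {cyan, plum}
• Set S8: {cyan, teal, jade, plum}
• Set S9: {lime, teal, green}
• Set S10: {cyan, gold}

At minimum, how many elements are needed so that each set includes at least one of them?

Take H = {cyan, teal, jade, plum}. Each listed set contains at least one of these, so H is a hitting set of size 4.
No choice of 3 elements meets every set, so 4 is the minimum.

4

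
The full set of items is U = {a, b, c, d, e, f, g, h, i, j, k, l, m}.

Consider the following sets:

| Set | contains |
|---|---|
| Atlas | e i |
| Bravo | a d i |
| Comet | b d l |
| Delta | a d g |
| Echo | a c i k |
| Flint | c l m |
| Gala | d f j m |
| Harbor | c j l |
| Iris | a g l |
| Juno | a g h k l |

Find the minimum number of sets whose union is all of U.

Atlas and Comet and Flint and Gala and Juno together: Atlas ∪ Comet ∪ Flint ∪ Gala ∪ Juno = {a, b, c, d, e, f, g, h, i, j, k, l, m} — every item is covered.
No 4 of the 10 sets cover everything (all 210 combinations miss at least one item), so 5 is optimal.

5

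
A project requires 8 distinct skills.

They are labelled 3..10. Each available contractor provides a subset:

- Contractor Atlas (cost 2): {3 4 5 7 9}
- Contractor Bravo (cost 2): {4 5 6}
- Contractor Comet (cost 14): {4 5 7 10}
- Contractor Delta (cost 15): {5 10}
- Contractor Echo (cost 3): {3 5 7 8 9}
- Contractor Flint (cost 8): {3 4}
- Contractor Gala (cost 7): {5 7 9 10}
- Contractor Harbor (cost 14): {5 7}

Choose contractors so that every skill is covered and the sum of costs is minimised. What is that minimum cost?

12

Bravo, Echo, Gala together cover every skill (Bravo ∪ Echo ∪ Gala = {3, 4, 5, 6, 7, 8, 9, 10}); total cost 2 + 3 + 7 = 12.
The greedy pick Atlas, Bravo, Echo, Gala costs 14; no covering selection beats 12.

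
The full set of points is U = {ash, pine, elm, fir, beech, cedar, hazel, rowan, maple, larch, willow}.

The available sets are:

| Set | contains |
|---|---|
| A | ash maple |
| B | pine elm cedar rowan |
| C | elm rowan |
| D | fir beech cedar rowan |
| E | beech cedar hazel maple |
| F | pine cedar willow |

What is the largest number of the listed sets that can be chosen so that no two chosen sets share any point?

A, C, F are pairwise disjoint (A={ash,maple}; C={elm,rowan}; F={pine,cedar,willow}).
Every remaining set overlaps one of these, and no 4 of the listed sets are pairwise disjoint, so 3 is the maximum.

3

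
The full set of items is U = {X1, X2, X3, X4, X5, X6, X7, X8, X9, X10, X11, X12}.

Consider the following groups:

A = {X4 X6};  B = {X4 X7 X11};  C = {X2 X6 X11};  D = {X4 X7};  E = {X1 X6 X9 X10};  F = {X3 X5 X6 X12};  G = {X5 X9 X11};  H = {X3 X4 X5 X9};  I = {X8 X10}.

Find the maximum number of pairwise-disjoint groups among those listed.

3

B, F, I are pairwise disjoint (B={X4,X7,X11}; F={X3,X5,X6,X12}; I={X8,X10}).
Every remaining group overlaps one of these, and no 4 of the listed groups are pairwise disjoint, so 3 is the maximum.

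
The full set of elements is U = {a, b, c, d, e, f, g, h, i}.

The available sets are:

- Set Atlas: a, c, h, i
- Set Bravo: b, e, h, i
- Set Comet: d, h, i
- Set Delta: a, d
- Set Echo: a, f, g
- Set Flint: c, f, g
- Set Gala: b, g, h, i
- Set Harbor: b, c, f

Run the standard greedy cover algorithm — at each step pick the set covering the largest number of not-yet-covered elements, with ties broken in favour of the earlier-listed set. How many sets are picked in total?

4

Greedy: pick Atlas (covers 4 new) → pick Bravo (covers 2 new) → pick Echo (covers 2 new) → pick Comet (covers 1 new). Total picks: 4.
(The true minimum cover uses only 3 sets, so greedy is not optimal here.)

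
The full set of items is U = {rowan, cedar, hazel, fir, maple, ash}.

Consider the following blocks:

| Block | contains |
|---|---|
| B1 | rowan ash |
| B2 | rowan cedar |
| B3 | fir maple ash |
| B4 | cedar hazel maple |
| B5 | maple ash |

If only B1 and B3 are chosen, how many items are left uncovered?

2

Union of B1, B3 = {rowan, fir, maple, ash}.
Not covered: cedar, hazel — 2 items.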